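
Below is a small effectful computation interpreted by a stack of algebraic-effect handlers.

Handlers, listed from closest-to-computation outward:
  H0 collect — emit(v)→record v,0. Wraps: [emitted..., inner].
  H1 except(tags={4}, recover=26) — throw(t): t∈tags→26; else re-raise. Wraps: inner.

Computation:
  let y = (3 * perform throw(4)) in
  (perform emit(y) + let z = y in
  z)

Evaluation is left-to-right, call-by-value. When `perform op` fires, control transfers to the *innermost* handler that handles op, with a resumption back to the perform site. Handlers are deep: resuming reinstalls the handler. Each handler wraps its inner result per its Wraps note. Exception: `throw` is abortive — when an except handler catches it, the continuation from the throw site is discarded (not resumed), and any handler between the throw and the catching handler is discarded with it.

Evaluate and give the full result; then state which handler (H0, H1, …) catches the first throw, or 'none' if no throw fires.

Answer: 26 ; first throw caught by: H1

Evaluation trace:
throw(4) @ H1 caught ⇒ 26
= 26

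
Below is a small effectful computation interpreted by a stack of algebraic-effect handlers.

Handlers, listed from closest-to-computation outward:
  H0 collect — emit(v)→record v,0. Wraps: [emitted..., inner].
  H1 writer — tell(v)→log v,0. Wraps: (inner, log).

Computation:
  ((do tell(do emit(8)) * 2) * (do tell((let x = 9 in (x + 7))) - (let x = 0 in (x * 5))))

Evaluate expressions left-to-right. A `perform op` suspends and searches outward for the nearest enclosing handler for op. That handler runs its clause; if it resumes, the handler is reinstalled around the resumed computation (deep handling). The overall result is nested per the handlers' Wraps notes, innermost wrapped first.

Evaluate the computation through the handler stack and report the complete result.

Working:
emit(8) @ H0 ⇒ out+=8
tell(0) @ H1 ⇒ log+=0
tell(16) @ H1 ⇒ log+=16
H0 returns [8, 0]
H1 returns ([8, 0], (0, 16))
= ([8, 0], (0, 16))

Answer: ([8, 0], (0, 16))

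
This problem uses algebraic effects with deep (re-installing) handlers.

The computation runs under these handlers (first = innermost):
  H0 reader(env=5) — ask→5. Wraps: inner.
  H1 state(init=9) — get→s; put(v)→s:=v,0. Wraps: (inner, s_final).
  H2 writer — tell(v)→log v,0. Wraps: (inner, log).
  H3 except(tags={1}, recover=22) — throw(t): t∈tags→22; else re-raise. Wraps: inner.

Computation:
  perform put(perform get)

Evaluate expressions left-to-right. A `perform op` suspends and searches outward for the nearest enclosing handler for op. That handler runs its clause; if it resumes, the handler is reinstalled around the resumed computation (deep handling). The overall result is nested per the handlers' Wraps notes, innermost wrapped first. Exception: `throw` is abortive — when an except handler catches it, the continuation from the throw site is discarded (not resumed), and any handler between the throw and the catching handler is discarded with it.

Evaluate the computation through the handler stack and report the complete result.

Answer: ((0, 9), ())

Evaluation trace:
get @ H1 ⇒ 9
put(9) @ H1 ⇒ s:=9
H0 returns 0
H1 returns (0, 9)
H2 returns ((0, 9), ())
H3 returns ((0, 9), ())
= ((0, 9), ())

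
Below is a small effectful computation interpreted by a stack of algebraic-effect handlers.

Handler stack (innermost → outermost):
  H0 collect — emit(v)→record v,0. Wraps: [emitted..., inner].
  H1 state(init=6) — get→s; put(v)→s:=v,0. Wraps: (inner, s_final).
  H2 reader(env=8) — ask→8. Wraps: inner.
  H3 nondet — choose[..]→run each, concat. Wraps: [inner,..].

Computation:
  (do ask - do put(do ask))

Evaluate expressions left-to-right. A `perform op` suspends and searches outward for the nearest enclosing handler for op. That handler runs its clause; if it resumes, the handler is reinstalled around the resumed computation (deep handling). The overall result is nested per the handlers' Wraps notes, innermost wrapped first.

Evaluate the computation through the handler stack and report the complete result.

Evaluation trace:
ask @ H2 ⇒ 8
ask @ H2 ⇒ 8
put(8) @ H1 ⇒ s:=8
H0 returns [8]
H1 returns ([8], 8)
H2 returns ([8], 8)
H3 returns [([8], 8)]
= [([8], 8)]

Answer: [([8], 8)]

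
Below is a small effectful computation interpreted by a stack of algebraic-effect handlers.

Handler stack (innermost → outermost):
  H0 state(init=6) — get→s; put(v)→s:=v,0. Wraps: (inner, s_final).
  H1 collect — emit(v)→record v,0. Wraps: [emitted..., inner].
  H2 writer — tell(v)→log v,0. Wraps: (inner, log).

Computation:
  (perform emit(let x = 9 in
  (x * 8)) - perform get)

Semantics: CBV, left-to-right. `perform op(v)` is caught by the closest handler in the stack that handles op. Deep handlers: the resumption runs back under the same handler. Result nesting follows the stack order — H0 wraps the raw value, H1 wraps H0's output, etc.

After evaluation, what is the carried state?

Answer: 6

Working:
emit(72) @ H1 ⇒ out+=72
get @ H0 ⇒ 6
H0 returns (-6, 6)
H1 returns [72, (-6, 6)]
H2 returns ([72, (-6, 6)], ())
= ([72, (-6, 6)], ())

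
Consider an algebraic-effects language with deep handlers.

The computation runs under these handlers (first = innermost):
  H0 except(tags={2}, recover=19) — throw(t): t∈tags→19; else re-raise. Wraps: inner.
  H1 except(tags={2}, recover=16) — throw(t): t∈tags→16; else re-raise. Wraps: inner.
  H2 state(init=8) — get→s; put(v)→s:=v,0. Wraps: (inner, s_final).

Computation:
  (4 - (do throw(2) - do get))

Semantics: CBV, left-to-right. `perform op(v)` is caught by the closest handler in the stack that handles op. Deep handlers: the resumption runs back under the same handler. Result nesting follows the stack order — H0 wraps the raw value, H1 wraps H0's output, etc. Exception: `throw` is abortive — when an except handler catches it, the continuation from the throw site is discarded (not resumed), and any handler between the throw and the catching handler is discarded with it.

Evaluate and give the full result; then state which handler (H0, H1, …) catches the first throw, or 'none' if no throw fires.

Answer: (19, 8) ; first throw caught by: H0

Step-by-step:
throw(2) @ H0 caught ⇒ 19
H1 returns 19
H2 returns (19, 8)
= (19, 8)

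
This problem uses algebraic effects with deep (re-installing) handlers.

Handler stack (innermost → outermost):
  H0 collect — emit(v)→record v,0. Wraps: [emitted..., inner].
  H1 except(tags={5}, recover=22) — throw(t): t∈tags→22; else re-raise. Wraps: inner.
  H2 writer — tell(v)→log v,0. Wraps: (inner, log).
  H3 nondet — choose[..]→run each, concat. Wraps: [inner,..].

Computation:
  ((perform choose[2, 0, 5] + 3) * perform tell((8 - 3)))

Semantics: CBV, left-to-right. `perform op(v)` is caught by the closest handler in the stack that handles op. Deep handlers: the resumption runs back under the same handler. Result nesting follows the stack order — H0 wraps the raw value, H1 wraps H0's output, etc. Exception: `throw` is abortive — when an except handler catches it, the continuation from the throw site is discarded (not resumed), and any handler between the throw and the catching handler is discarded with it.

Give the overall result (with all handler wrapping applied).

Answer: [([0], (5)), ([0], (5)), ([0], (5))]

Working:
choose[2, 0, 5] @ H3
  branch[0] choose=2:
    tell(5) @ H2 ⇒ log+=5
    H0 returns [0]
    H1 returns [0]
    H2 returns ([0], (5))
    H3 returns [([0], (5))]
  branch[1] choose=0:
    tell(5) @ H2 ⇒ log+=5
    H0 returns [0]
    H1 returns [0]
    H2 returns ([0], (5))
    H3 returns [([0], (5))]
  branch[2] choose=5:
    tell(5) @ H2 ⇒ log+=5
    H0 returns [0]
    H1 returns [0]
    H2 returns ([0], (5))
    H3 returns [([0], (5))]
= [([0], (5)), ([0], (5)), ([0], (5))]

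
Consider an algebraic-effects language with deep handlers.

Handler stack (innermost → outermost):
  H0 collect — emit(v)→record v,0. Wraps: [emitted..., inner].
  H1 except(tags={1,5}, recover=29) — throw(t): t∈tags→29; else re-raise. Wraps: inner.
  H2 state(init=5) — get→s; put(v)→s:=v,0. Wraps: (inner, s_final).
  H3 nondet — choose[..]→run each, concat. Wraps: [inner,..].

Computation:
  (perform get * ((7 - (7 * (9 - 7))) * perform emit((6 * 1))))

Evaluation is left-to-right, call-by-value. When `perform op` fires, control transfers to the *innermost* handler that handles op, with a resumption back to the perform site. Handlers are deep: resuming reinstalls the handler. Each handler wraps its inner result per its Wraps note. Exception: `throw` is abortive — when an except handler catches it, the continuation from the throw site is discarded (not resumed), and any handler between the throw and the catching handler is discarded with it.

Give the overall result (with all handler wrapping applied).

Working:
get @ H2 ⇒ 5
emit(6) @ H0 ⇒ out+=6
H0 returns [6, 0]
H1 returns [6, 0]
H2 returns ([6, 0], 5)
H3 returns [([6, 0], 5)]
= [([6, 0], 5)]

Answer: [([6, 0], 5)]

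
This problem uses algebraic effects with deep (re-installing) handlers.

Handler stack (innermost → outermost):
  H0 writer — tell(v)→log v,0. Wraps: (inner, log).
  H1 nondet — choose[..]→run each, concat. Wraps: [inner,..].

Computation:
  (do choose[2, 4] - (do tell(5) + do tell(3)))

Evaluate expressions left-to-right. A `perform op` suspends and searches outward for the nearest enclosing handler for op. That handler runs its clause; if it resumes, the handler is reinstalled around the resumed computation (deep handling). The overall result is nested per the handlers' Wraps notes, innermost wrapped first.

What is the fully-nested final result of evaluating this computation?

Working:
choose[2, 4] @ H1
  branch[0] choose=2:
    tell(5) @ H0 ⇒ log+=5
    tell(3) @ H0 ⇒ log+=3
    H0 returns (2, (5, 3))
    H1 returns [(2, (5, 3))]
  branch[1] choose=4:
    tell(5) @ H0 ⇒ log+=5
    tell(3) @ H0 ⇒ log+=3
    H0 returns (4, (5, 3))
    H1 returns [(4, (5, 3))]
= [(2, (5, 3)), (4, (5, 3))]

Answer: [(2, (5, 3)), (4, (5, 3))]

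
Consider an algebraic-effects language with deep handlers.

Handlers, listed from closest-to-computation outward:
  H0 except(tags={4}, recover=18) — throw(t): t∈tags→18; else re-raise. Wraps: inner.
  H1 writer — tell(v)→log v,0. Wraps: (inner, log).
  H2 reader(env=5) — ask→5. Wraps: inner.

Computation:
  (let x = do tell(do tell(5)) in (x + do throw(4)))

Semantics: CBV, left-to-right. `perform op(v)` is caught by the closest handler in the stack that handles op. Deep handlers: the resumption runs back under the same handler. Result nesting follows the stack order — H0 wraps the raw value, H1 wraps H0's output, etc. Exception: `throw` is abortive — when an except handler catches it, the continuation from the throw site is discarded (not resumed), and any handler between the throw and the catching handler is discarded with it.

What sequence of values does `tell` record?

Answer: (5, 0)

Working:
tell(5) @ H1 ⇒ log+=5
tell(0) @ H1 ⇒ log+=0
throw(4) @ H0 caught ⇒ 18
H1 returns (18, (5, 0))
H2 returns (18, (5, 0))
= (18, (5, 0))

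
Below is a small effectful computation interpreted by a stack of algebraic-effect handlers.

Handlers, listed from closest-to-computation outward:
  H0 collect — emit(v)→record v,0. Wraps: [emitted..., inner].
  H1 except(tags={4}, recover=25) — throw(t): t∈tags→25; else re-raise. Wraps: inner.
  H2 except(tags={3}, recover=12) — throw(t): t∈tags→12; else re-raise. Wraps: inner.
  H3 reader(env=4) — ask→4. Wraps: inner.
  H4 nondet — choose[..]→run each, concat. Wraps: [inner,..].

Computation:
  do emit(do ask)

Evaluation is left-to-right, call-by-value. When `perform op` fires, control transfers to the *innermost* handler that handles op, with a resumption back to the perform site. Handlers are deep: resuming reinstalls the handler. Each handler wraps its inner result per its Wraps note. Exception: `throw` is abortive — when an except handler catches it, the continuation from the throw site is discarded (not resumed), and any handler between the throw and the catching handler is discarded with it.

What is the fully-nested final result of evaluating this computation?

Answer: [[4, 0]]

Step-by-step:
ask @ H3 ⇒ 4
emit(4) @ H0 ⇒ out+=4
H0 returns [4, 0]
H1 returns [4, 0]
H2 returns [4, 0]
H3 returns [4, 0]
H4 returns [[4, 0]]
= [[4, 0]]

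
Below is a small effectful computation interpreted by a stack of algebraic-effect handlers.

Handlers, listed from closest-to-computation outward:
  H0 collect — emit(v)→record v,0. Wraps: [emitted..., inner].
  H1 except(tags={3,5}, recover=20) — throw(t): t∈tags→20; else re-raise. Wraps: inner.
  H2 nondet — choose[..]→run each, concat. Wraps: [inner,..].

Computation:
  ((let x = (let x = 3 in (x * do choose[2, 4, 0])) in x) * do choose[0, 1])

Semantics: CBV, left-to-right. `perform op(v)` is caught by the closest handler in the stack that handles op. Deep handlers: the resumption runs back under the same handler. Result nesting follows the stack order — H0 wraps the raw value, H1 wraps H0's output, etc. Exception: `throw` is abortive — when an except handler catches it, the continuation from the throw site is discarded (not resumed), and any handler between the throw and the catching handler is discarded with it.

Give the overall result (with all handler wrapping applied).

Answer: [[0], [6], [0], [12], [0], [0]]

Evaluation trace:
choose[2, 4, 0] @ H2
  branch[0] choose=2:
    choose[0, 1] @ H2
      branch[0] choose=0:
        H0 returns [0]
        H1 returns [0]
        H2 returns [[0]]
      branch[1] choose=1:
        H0 returns [6]
        H1 returns [6]
        H2 returns [[6]]
  branch[1] choose=4:
    choose[0, 1] @ H2
      branch[0] choose=0:
        H0 returns [0]
        H1 returns [0]
        H2 returns [[0]]
      branch[1] choose=1:
        H0 returns [12]
        H1 returns [12]
        H2 returns [[12]]
  branch[2] choose=0:
    choose[0, 1] @ H2
      branch[0] choose=0:
        H0 returns [0]
        H1 returns [0]
        H2 returns [[0]]
      branch[1] choose=1:
        H0 returns [0]
        H1 returns [0]
        H2 returns [[0]]
= [[0], [6], [0], [12], [0], [0]]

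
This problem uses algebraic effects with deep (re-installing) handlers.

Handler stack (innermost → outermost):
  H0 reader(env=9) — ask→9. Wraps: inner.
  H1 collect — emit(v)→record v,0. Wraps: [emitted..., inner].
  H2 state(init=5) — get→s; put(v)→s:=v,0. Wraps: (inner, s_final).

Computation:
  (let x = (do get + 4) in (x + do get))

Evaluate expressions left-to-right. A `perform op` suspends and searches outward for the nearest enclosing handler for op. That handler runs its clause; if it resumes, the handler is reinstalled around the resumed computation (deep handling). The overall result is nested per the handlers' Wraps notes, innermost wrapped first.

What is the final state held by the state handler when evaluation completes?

Answer: 5

Working:
get @ H2 ⇒ 5
get @ H2 ⇒ 5
H0 returns 14
H1 returns [14]
H2 returns ([14], 5)
= ([14], 5)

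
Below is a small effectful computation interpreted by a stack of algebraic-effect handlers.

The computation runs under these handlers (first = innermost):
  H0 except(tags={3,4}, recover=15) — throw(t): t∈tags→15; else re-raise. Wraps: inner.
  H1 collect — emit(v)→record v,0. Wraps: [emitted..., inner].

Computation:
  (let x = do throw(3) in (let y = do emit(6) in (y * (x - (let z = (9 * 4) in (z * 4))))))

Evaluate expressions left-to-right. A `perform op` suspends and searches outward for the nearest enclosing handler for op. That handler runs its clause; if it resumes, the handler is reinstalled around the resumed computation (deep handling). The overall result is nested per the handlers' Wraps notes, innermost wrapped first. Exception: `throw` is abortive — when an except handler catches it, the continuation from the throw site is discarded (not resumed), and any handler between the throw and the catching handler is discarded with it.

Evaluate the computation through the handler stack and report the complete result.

Answer: [15]

Step-by-step:
throw(3) @ H0 caught ⇒ 15
H1 returns [15]
= [15]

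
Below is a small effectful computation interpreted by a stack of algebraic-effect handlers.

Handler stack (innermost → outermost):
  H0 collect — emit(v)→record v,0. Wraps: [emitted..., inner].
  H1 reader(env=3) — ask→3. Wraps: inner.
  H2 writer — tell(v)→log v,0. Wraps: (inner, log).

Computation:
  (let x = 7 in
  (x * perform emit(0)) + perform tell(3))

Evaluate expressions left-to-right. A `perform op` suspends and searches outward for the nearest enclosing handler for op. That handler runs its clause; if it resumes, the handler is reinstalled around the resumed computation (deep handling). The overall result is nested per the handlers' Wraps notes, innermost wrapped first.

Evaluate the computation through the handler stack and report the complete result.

Answer: ([0, 0], (3))

Working:
emit(0) @ H0 ⇒ out+=0
tell(3) @ H2 ⇒ log+=3
H0 returns [0, 0]
H1 returns [0, 0]
H2 returns ([0, 0], (3))
= ([0, 0], (3))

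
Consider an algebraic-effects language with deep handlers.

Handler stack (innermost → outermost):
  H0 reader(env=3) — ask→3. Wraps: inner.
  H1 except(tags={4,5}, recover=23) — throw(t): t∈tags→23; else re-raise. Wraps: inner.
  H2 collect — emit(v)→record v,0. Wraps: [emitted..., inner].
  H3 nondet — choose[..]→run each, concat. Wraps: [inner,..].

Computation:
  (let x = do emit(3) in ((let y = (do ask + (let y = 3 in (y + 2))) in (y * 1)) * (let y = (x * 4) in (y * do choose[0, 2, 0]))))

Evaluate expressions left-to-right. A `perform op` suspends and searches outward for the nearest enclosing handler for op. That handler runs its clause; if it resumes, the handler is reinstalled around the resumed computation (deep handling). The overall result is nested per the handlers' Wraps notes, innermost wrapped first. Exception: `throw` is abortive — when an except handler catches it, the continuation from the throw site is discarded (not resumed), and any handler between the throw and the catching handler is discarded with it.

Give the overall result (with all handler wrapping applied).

Evaluation trace:
emit(3) @ H2 ⇒ out+=3
ask @ H0 ⇒ 3
choose[0, 2, 0] @ H3
  branch[0] choose=0:
    H0 returns 0
    H1 returns 0
    H2 returns [3, 0]
    H3 returns [[3, 0]]
  branch[1] choose=2:
    H0 returns 0
    H1 returns 0
    H2 returns [3, 0]
    H3 returns [[3, 0]]
  branch[2] choose=0:
    H0 returns 0
    H1 returns 0
    H2 returns [3, 0]
    H3 returns [[3, 0]]
= [[3, 0], [3, 0], [3, 0]]

Answer: [[3, 0], [3, 0], [3, 0]]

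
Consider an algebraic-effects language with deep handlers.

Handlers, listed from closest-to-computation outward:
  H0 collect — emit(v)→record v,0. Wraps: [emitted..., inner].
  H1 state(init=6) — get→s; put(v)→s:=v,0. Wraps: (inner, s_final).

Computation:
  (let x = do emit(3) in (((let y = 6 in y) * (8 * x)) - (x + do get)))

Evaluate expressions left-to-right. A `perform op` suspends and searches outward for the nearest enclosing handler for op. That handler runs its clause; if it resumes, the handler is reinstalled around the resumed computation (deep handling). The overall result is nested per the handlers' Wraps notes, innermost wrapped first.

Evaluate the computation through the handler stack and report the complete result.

Answer: ([3, -6], 6)

Step-by-step:
emit(3) @ H0 ⇒ out+=3
get @ H1 ⇒ 6
H0 returns [3, -6]
H1 returns ([3, -6], 6)
= ([3, -6], 6)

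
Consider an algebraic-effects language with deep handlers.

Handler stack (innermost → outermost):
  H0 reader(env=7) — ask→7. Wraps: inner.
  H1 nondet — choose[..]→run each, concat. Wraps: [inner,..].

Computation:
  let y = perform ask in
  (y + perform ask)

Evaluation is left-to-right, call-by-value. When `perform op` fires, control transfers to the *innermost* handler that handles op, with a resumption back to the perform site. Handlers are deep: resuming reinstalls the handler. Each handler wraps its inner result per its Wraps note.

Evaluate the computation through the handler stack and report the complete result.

Step-by-step:
ask @ H0 ⇒ 7
ask @ H0 ⇒ 7
H0 returns 14
H1 returns [14]
= [14]

Answer: [14]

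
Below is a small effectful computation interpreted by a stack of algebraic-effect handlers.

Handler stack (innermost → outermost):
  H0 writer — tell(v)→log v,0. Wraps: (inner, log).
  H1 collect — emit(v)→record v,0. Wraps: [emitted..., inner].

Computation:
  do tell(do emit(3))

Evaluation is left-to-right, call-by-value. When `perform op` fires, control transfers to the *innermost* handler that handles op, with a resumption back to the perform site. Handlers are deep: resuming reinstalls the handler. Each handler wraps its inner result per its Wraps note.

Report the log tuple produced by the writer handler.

Evaluation trace:
emit(3) @ H1 ⇒ out+=3
tell(0) @ H0 ⇒ log+=0
H0 returns (0, (0))
H1 returns [3, (0, (0))]
= [3, (0, (0))]

Answer: (0)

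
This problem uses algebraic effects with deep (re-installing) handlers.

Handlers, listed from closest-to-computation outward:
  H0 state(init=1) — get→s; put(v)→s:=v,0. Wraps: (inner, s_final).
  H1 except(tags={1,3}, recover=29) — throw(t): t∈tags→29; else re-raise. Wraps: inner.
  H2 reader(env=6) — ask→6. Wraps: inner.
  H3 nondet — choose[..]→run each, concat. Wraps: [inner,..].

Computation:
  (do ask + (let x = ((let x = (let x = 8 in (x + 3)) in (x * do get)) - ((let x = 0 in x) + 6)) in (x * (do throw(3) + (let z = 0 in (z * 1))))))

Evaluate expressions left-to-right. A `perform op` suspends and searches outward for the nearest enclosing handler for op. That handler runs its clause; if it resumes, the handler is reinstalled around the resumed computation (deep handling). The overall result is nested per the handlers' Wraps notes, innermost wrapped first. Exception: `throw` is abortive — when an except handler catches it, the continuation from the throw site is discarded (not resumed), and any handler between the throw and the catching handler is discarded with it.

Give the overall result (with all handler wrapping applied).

Answer: [29]

Step-by-step:
ask @ H2 ⇒ 6
get @ H0 ⇒ 1
throw(3) @ H1 caught ⇒ 29
H2 returns 29
H3 returns [29]
= [29]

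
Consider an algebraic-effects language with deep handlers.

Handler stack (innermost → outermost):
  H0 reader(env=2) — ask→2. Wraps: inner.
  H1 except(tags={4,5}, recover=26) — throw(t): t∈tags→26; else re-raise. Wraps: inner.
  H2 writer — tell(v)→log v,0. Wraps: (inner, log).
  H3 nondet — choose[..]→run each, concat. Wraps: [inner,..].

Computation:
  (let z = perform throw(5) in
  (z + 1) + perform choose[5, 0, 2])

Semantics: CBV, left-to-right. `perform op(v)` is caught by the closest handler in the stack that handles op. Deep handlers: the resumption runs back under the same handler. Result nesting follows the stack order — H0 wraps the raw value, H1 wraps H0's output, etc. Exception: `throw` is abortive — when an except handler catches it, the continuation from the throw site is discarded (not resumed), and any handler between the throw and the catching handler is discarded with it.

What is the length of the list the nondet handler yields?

Answer: 1

Evaluation trace:
throw(5) @ H1 caught ⇒ 26
H2 returns (26, ())
H3 returns [(26, ())]
= [(26, ())]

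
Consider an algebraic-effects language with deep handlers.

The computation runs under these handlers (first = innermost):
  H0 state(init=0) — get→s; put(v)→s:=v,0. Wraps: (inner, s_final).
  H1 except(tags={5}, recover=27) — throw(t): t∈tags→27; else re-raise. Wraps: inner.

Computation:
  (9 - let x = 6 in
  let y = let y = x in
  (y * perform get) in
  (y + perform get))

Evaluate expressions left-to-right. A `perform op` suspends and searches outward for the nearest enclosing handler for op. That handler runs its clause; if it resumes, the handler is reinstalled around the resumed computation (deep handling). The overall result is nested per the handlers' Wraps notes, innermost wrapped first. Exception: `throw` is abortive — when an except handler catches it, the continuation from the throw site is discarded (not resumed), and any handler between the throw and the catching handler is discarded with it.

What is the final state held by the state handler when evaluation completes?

Answer: 0

Evaluation trace:
get @ H0 ⇒ 0
get @ H0 ⇒ 0
H0 returns (9, 0)
H1 returns (9, 0)
= (9, 0)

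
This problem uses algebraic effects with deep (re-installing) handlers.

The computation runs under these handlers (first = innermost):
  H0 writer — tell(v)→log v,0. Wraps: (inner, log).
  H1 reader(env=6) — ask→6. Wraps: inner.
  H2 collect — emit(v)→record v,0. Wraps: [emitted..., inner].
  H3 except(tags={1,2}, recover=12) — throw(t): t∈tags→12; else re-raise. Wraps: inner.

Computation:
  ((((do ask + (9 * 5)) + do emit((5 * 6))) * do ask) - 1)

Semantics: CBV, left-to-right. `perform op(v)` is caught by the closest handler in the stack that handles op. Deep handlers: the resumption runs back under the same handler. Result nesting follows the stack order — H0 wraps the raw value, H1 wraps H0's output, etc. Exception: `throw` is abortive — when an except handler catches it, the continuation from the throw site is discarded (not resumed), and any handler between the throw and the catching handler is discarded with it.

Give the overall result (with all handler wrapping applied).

Answer: [30, (305, ())]

Step-by-step:
ask @ H1 ⇒ 6
emit(30) @ H2 ⇒ out+=30
ask @ H1 ⇒ 6
H0 returns (305, ())
H1 returns (305, ())
H2 returns [30, (305, ())]
H3 returns [30, (305, ())]
= [30, (305, ())]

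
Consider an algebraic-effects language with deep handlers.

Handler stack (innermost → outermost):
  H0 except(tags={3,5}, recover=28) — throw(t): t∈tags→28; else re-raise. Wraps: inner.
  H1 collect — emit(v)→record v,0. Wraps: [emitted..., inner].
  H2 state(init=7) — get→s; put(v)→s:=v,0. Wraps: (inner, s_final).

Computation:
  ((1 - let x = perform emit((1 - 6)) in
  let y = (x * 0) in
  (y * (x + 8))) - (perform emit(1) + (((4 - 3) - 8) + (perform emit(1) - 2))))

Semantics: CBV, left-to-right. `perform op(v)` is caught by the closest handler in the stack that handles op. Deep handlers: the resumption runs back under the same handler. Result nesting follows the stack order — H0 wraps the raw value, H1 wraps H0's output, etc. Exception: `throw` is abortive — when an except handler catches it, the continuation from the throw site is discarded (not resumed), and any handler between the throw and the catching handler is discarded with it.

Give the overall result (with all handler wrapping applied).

Evaluation trace:
emit(-5) @ H1 ⇒ out+=-5
emit(1) @ H1 ⇒ out+=1
emit(1) @ H1 ⇒ out+=1
H0 returns 10
H1 returns [-5, 1, 1, 10]
H2 returns ([-5, 1, 1, 10], 7)
= ([-5, 1, 1, 10], 7)

Answer: ([-5, 1, 1, 10], 7)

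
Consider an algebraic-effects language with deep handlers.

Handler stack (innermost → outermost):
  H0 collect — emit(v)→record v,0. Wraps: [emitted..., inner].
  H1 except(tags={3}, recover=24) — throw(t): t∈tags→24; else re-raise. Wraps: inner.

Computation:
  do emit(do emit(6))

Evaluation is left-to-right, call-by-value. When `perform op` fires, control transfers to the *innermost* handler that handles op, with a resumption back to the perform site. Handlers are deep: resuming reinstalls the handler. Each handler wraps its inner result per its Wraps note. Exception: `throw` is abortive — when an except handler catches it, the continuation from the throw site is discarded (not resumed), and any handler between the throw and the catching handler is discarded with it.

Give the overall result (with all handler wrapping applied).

Answer: [6, 0, 0]

Working:
emit(6) @ H0 ⇒ out+=6
emit(0) @ H0 ⇒ out+=0
H0 returns [6, 0, 0]
H1 returns [6, 0, 0]
= [6, 0, 0]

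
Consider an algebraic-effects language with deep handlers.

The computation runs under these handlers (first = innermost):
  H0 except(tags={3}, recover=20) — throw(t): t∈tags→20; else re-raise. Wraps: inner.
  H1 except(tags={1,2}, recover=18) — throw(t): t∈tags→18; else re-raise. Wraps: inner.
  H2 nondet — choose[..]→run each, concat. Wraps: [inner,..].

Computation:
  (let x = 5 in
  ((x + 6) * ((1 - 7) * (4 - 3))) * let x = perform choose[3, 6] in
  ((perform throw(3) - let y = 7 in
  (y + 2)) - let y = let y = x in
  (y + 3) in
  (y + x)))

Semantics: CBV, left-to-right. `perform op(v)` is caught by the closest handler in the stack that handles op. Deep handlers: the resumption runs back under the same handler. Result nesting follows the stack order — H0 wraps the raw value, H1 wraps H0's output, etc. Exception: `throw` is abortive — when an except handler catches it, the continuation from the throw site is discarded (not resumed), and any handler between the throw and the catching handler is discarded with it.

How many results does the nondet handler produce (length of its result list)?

Step-by-step:
choose[3, 6] @ H2
  branch[0] choose=3:
    throw(3) @ H0 caught ⇒ 20
    H1 returns 20
    H2 returns [20]
  branch[1] choose=6:
    throw(3) @ H0 caught ⇒ 20
    H1 returns 20
    H2 returns [20]
= [20, 20]

Answer: 2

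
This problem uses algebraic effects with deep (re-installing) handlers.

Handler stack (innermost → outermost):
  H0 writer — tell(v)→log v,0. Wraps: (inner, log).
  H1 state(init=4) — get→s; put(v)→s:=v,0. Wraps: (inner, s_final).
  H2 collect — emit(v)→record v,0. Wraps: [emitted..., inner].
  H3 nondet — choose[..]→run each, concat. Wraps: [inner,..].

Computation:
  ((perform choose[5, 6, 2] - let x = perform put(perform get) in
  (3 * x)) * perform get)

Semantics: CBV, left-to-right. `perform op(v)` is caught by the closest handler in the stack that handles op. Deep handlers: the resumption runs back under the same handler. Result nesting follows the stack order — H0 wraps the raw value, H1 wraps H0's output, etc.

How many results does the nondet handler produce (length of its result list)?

Answer: 3

Step-by-step:
choose[5, 6, 2] @ H3
  branch[0] choose=5:
    get @ H1 ⇒ 4
    put(4) @ H1 ⇒ s:=4
    get @ H1 ⇒ 4
    H0 returns (20, ())
    H1 returns ((20, ()), 4)
    H2 returns [((20, ()), 4)]
    H3 returns [[((20, ()), 4)]]
  branch[1] choose=6:
    get @ H1 ⇒ 4
    put(4) @ H1 ⇒ s:=4
    get @ H1 ⇒ 4
    H0 returns (24, ())
    H1 returns ((24, ()), 4)
    H2 returns [((24, ()), 4)]
    H3 returns [[((24, ()), 4)]]
  branch[2] choose=2:
    get @ H1 ⇒ 4
    put(4) @ H1 ⇒ s:=4
    get @ H1 ⇒ 4
    H0 returns (8, ())
    H1 returns ((8, ()), 4)
    H2 returns [((8, ()), 4)]
    H3 returns [[((8, ()), 4)]]
= [[((20, ()), 4)], [((24, ()), 4)], [((8, ()), 4)]]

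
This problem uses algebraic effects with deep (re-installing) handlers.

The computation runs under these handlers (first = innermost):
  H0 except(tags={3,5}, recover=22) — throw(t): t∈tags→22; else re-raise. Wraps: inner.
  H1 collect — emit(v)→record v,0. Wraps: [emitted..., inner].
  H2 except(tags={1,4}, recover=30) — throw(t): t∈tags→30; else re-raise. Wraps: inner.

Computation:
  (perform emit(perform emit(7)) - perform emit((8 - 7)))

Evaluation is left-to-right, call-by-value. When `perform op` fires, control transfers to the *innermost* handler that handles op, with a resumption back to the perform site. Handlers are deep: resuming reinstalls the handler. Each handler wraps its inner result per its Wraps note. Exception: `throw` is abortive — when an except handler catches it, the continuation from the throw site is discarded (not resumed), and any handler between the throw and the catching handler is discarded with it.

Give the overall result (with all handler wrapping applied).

Evaluation trace:
emit(7) @ H1 ⇒ out+=7
emit(0) @ H1 ⇒ out+=0
emit(1) @ H1 ⇒ out+=1
H0 returns 0
H1 returns [7, 0, 1, 0]
H2 returns [7, 0, 1, 0]
= [7, 0, 1, 0]

Answer: [7, 0, 1, 0]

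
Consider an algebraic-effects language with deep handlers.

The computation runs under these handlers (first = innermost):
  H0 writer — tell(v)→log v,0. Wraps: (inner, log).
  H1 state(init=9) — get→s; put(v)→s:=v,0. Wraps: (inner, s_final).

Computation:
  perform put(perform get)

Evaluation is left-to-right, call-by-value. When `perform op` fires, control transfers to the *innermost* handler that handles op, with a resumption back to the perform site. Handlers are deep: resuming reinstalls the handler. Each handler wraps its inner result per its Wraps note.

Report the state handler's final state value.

Working:
get @ H1 ⇒ 9
put(9) @ H1 ⇒ s:=9
H0 returns (0, ())
H1 returns ((0, ()), 9)
= ((0, ()), 9)

Answer: 9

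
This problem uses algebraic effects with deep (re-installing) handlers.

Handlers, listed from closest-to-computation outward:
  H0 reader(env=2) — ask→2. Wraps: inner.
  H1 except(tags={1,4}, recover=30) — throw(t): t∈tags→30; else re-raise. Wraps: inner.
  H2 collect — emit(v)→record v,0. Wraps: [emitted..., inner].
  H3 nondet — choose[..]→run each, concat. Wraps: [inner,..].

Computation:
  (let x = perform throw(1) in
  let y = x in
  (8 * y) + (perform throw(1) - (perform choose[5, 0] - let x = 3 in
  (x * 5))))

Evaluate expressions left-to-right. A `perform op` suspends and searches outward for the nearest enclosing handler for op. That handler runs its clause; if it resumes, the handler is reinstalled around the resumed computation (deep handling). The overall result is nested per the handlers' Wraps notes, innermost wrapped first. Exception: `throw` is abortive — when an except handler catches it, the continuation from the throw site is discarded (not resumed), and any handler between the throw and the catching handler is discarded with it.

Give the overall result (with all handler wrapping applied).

Working:
throw(1) @ H1 caught ⇒ 30
H2 returns [30]
H3 returns [[30]]
= [[30]]

Answer: [[30]]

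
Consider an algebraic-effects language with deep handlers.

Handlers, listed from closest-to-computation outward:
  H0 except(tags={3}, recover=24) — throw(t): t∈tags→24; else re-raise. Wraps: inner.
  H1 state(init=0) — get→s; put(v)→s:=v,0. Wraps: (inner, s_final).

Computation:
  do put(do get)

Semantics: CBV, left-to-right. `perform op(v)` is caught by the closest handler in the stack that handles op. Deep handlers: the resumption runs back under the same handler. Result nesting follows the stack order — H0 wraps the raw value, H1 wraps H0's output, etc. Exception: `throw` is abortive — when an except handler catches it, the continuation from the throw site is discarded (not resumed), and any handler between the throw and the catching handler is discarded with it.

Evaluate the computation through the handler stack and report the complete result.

Evaluation trace:
get @ H1 ⇒ 0
put(0) @ H1 ⇒ s:=0
H0 returns 0
H1 returns (0, 0)
= (0, 0)

Answer: (0, 0)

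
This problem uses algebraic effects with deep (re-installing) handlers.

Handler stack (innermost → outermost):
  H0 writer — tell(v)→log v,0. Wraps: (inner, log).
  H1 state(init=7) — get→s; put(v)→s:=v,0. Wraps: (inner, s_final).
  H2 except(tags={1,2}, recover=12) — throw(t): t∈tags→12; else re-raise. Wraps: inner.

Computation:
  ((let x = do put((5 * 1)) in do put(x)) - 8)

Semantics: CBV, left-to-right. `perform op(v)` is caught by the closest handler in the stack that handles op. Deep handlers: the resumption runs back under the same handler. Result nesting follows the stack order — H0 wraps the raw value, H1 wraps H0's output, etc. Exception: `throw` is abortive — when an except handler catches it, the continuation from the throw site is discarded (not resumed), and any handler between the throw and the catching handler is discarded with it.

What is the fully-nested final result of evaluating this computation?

Answer: ((-8, ()), 0)

Evaluation trace:
put(5) @ H1 ⇒ s:=5
put(0) @ H1 ⇒ s:=0
H0 returns (-8, ())
H1 returns ((-8, ()), 0)
H2 returns ((-8, ()), 0)
= ((-8, ()), 0)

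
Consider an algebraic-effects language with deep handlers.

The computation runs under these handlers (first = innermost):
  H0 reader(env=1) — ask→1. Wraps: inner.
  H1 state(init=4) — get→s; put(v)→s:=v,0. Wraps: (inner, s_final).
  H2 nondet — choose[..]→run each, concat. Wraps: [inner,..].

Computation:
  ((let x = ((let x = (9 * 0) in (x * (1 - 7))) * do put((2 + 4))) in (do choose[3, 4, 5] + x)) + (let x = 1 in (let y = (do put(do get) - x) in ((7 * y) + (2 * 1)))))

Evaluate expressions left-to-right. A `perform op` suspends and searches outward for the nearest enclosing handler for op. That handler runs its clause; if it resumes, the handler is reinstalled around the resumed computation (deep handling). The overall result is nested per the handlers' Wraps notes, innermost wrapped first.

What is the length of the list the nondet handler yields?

Answer: 3

Evaluation trace:
put(6) @ H1 ⇒ s:=6
choose[3, 4, 5] @ H2
  branch[0] choose=3:
    get @ H1 ⇒ 6
    put(6) @ H1 ⇒ s:=6
    H0 returns -2
    H1 returns (-2, 6)
    H2 returns [(-2, 6)]
  branch[1] choose=4:
    get @ H1 ⇒ 6
    put(6) @ H1 ⇒ s:=6
    H0 returns -1
    H1 returns (-1, 6)
    H2 returns [(-1, 6)]
  branch[2] choose=5:
    get @ H1 ⇒ 6
    put(6) @ H1 ⇒ s:=6
    H0 returns 0
    H1 returns (0, 6)
    H2 returns [(0, 6)]
= [(-2, 6), (-1, 6), (0, 6)]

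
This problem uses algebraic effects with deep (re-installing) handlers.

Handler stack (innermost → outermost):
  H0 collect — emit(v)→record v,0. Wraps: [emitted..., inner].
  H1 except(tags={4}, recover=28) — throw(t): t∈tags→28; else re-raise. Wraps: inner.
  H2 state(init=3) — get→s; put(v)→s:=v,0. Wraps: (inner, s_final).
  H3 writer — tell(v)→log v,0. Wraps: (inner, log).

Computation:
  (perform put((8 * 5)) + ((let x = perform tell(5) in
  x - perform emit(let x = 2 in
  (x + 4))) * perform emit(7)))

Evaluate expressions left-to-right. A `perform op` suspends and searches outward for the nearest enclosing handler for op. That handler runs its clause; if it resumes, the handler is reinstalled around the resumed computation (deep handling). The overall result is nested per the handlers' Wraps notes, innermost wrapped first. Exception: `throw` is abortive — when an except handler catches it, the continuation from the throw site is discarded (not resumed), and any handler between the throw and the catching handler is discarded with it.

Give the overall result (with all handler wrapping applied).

Answer: (([6, 7, 0], 40), (5))

Step-by-step:
put(40) @ H2 ⇒ s:=40
tell(5) @ H3 ⇒ log+=5
emit(6) @ H0 ⇒ out+=6
emit(7) @ H0 ⇒ out+=7
H0 returns [6, 7, 0]
H1 returns [6, 7, 0]
H2 returns ([6, 7, 0], 40)
H3 returns (([6, 7, 0], 40), (5))
= (([6, 7, 0], 40), (5))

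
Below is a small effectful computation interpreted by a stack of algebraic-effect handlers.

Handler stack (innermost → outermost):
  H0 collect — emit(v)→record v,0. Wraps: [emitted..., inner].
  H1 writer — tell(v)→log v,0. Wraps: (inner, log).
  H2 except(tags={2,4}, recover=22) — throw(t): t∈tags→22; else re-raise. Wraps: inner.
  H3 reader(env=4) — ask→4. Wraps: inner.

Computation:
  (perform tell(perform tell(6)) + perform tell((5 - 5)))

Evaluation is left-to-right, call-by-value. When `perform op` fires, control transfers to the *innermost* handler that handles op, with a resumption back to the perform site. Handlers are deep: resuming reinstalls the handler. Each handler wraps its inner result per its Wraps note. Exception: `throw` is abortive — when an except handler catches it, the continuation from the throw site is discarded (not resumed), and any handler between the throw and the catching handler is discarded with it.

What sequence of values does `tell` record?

Evaluation trace:
tell(6) @ H1 ⇒ log+=6
tell(0) @ H1 ⇒ log+=0
tell(0) @ H1 ⇒ log+=0
H0 returns [0]
H1 returns ([0], (6, 0, 0))
H2 returns ([0], (6, 0, 0))
H3 returns ([0], (6, 0, 0))
= ([0], (6, 0, 0))

Answer: (6, 0, 0)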